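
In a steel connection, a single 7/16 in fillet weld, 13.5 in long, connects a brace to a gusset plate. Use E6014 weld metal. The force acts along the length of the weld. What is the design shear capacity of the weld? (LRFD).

E60XX → F_EXX = 60 ksi.
Effective throat t_e = 0.707 × 0.4375 = 0.3093 in.
Total length L = 13.5 in; A_we = 0.3093 × 13.5 = 4.176 in².
F_nw = 0.6 F_EXX = 0.6 × 60 = 36 ksi.
φR_n = 0.75 × 36 × 4.176 = 112.7 kip.

φR_n ≈ 113 kip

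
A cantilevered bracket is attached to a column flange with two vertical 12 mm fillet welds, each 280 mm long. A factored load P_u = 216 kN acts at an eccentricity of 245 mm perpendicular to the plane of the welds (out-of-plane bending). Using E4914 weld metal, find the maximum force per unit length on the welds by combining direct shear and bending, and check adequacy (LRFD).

E49XX → F_EXX = 490 MPa.
L_w = 2 × 280 = 560 mm; section modulus (unit throat) S = 2 × L²/6 = 26130 mm².
Direct shear f_v = P/L_w = 216×10³/560 = 385.7 N/mm.
Moment M = P × e = 216×10³ × 245 = 52920000 N·mm; bending f_b = M/S = 2025 N/mm.
f_max = √(f_v² + f_b²) = √(385.7² + 2025²) = 2061 N/mm.
φr_n = 0.75 × 0.6 × 490 × (0.707 × 12) = 1871 N/mm → NOT adequate.

f_max ≈ 2060 N/mm; NOT adequate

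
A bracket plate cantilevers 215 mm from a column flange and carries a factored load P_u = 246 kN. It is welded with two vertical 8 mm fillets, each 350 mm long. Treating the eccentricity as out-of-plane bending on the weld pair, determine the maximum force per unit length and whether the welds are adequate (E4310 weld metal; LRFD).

f_max ≈ 1340 N/mm; NOT adequate

E43XX → F_EXX = 430 MPa.
L_w = 2 × 350 = 700 mm; section modulus (unit throat) S = 2 × L²/6 = 40830 mm².
Direct shear f_v = P/L_w = 246×10³/700 = 351.4 N/mm.
Moment M = P × e = 246×10³ × 215 = 52890000 N·mm; bending f_b = M/S = 1295 N/mm.
f_max = √(f_v² + f_b²) = √(351.4² + 1295²) = 1342 N/mm.
φr_n = 0.75 × 0.6 × 430 × (0.707 × 8) = 1094 N/mm → NOT adequate.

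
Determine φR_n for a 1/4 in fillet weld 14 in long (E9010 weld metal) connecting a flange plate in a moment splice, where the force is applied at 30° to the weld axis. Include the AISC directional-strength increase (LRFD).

E90XX → F_EXX = 90 ksi.
t_e = 0.707 × 0.25 = 0.1767 in; A_we = 0.1767 × 14 = 2.474 in².
Directional factor: 1.0 + 0.5 sin^1.5(30°) = 1.177.
F_nw = 0.6 × 90 × 1.177 = 63.55 ksi.
φR_n = 0.75 × 63.55 × 2.474 = 117.9 kips.

φR_n ≈ 118 kips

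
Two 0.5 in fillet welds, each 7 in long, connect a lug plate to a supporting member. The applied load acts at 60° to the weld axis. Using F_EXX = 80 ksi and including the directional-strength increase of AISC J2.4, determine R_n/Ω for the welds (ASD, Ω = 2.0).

R_n/Ω ≈ 167 kips

t_e = 0.707 × 0.5 = 0.3535 in; A_we = 0.3535 × 14 = 4.949 in².
Directional factor: 1.0 + 0.5 sin^1.5(60°) = 1.403.
F_nw = 0.6 × 80 × 1.403 = 67.34 ksi.
R_n/Ω = (67.34 × 4.949) / 2.0 = 166.6 kips.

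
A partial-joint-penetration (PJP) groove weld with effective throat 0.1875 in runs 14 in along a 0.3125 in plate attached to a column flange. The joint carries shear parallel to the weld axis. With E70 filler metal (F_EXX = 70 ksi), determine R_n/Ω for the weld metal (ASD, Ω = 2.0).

Effective throat (given) t_e = 0.1875 in.
A_we = 0.1875 × 14 = 2.625 in².
F_nw = 0.6 F_EXX = 42 ksi.
R_n/Ω = (42 × 2.625) / 2.0 = 55.12 kip.

R_n/Ω ≈ 55.1 kip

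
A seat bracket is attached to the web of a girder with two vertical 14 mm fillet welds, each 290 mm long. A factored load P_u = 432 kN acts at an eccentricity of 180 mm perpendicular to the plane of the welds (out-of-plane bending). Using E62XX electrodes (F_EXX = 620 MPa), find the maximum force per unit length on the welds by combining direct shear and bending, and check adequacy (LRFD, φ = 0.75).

f_max ≈ 2870 N/mm; NOT adequate

L_w = 2 × 290 = 580 mm; section modulus (unit throat) S = 2 × L²/6 = 28030 mm².
Direct shear f_v = P/L_w = 432×10³/580 = 744.8 N/mm.
Moment M = P × e = 432×10³ × 180 = 77760000 N·mm; bending f_b = M/S = 2774 N/mm.
f_max = √(f_v² + f_b²) = √(744.8² + 2774²) = 2872 N/mm.
φr_n = 0.75 × 0.6 × 620 × (0.707 × 14) = 2762 N/mm → NOT adequate.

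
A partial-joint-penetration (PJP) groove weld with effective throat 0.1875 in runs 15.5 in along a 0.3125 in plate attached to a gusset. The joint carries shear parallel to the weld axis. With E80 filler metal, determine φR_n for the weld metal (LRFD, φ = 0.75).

φR_n ≈ 105 kips

E80XX → F_EXX = 80 ksi.
Effective throat (given) t_e = 0.1875 in.
A_we = 0.1875 × 15.5 = 2.906 in².
F_nw = 0.6 F_EXX = 48 ksi.
φR_n = 0.75 × 48 × 2.906 = 104.6 kips.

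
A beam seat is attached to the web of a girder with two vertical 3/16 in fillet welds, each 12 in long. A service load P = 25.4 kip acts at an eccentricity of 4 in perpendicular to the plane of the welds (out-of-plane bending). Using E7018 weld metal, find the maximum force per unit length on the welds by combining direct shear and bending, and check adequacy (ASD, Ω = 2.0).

E70XX → F_EXX = 70 ksi.
L_w = 2 × 12 = 24 in; section modulus (unit throat) S = 2 × L²/6 = 48 in².
Direct shear f_v = P/L_w = 25.4/24 = 1.058 kip/in.
Moment M = P × e = 25.4 × 4 = 101.6 kip·in; bending f_b = M/S = 2.117 kip/in.
f_max = √(f_v² + f_b²) = √(1.058² + 2.117²) = 2.367 kip/in.
r_n/Ω = (1/2.0) × 0.6 × 70 × (0.707 × 0.1875) = 2.784 kip/in → adequate.

f_max ≈ 2.37 kip/in; adequate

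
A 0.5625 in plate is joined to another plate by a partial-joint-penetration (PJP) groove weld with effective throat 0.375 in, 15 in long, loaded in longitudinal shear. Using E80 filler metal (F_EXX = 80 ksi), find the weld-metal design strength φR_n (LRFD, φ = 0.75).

φR_n ≈ 202 kip

Effective throat (given) t_e = 0.375 in.
A_we = 0.375 × 15 = 5.625 in².
F_nw = 0.6 F_EXX = 48 ksi.
φR_n = 0.75 × 48 × 5.625 = 202.5 kip.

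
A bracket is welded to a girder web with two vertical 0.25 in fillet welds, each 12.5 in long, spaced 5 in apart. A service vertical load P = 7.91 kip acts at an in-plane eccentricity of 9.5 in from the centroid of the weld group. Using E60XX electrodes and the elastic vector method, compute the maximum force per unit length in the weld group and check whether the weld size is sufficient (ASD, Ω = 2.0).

f_max ≈ 1.2 kip/in; adequate

E60XX → F_EXX = 60 ksi.
Total weld length L_w = 25 in. Treat welds as unit-width lines.
Polar moment about centroid: J = 2[d³/12 + d(b/2)²] = 2[12.5³/12 + 12.5×2.5²] = 481.8 in³.
Direct shear f_v = P/L_w = 7.91 / 25 = 0.3164 kip/in (vertical).
Torsion M = P·e = 7.91 × 9.5 = 75.145 kip·in.
Critical point at (x, y) = (2.5, 6.25) from centroid. f_tx = M·y/J = 0.9749 kip/in; f_ty = M·x/J = 0.3899 kip/in.
Resultant f_max = √[f_tx² + (f_v + f_ty)²] = √[0.9749² + (0.3164 + 0.3899)²] = 1.204 kip/in.
Capacity per unit length: r_n/Ω = (1/2.0) × 0.6 × 60 × (0.707 × 0.25) = 3.181 kip/in.
1.204 ≤ 3.181 → adequate.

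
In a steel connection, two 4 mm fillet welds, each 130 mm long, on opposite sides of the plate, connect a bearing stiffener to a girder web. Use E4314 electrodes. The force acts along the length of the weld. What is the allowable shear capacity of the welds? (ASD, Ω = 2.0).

E43XX → F_EXX = 430 MPa.
Effective throat t_e = 0.707 × 4 = 2.828 mm.
Total length L = 260 mm; A_we = 2.828 × 260 = 735.3 mm².
F_nw = 0.6 F_EXX = 0.6 × 430 = 258 MPa.
R_n = 258 × 735.3 × 10⁻³ = 189.7 kN; R_n/Ω = 189.7/2.0 = 94.85 kN.

R_n/Ω ≈ 94.9 kN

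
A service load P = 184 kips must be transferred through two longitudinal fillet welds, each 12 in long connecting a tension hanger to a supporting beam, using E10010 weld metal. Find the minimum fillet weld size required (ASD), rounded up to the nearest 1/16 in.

w = 3/8 in

E100XX → F_EXX = 100 ksi.
Total weld length L = 24 in.
Required throat t_e = P × Ω / (0.6 F_EXX × L) = 184 × 2.0 / (0.6 × 100 × 24) = 0.2556 in.
Required leg w = t_e / 0.707 = 0.3615 in → use 3/8 in.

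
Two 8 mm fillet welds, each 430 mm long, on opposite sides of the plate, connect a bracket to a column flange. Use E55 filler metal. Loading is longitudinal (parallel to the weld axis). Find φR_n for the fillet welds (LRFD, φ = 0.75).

φR_n ≈ 1200 kN

E55XX → F_EXX = 550 MPa.
Effective throat t_e = 0.707 × 8 = 5.656 mm.
Total length L = 860 mm; A_we = 5.656 × 860 = 4864 mm².
F_nw = 0.6 F_EXX = 0.6 × 550 = 330 MPa.
φR_n = 0.75 × 330 × 4864 × 10⁻³ = 1204 kN.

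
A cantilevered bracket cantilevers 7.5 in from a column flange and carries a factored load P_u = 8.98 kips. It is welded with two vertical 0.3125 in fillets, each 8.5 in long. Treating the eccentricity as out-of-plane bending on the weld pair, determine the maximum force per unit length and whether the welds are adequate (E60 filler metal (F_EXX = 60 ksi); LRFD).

f_max ≈ 2.85 kip/in; adequate

L_w = 2 × 8.5 = 17 in; section modulus (unit throat) S = 2 × L²/6 = 24.08 in².
Direct shear f_v = P/L_w = 8.98/17 = 0.5282 kip/in.
Moment M = P × e = 8.98 × 7.5 = 67.35 kip·in; bending f_b = M/S = 2.797 kip/in.
f_max = √(f_v² + f_b²) = √(0.5282² + 2.797²) = 2.846 kip/in.
φr_n = 0.75 × 0.6 × 60 × (0.707 × 0.3125) = 5.965 kip/in → adequate.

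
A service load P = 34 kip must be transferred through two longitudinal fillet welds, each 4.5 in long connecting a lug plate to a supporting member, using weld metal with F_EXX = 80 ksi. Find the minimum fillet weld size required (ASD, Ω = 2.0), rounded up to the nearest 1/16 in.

Total weld length L = 9 in.
Required throat t_e = P × Ω / (0.6 F_EXX × L) = 34 × 2.0 / (0.6 × 80 × 9) = 0.1574 in.
Required leg w = t_e / 0.707 = 0.2226 in → use 1/4 in.

w = 1/4 in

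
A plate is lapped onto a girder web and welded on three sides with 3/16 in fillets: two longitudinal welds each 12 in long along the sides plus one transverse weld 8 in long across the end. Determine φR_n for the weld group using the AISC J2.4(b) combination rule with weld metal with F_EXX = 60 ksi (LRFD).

t_e = 0.707 × 0.1875 = 0.1326 in.
R_nwl = 0.6 × 60 × 0.1326 × 24 = 114.5 kip (longitudinal, 2 welds).
R_nwt = 0.6 × 60 × 0.1326 × 8 = 38.18 kip (transverse, base value).
(i) R_nwl + R_nwt = 152.7 kip; (ii) 0.85 R_nwl + 1.5 R_nwt = 154.6 kip.
R_n = max = 154.6 kip [governs: (ii)]; φR_n = 116 kip.

φR_n ≈ 116 kip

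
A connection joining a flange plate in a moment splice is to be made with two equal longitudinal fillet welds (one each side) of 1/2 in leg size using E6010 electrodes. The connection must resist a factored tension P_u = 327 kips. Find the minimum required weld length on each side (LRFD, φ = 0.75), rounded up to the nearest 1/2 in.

E60XX → F_EXX = 60 ksi.
Throat t_e = 0.707 × 0.5 = 0.3535 in.
φr_n = 0.75 × 0.6 × 60 × 0.3535 = 9.544 kips/in.
L_req = P_u / φr_n = 327 / 9.544 = 34.26 in total.
Per side: 34.26 / 2 = 17.13 in.
Round up → use L = 17.5 in on each side.

L = 17.5 in on each side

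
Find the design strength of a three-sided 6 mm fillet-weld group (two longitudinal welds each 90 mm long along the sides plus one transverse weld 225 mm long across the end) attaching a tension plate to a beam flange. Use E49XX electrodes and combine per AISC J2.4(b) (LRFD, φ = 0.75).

φR_n ≈ 459 kN

E49XX → F_EXX = 490 MPa.
t_e = 0.707 × 6 = 4.242 mm.
R_nwl = 0.6 × 490 × 4.242 × 180 × 10⁻³ = 224.5 kN (longitudinal, 2 welds).
R_nwt = 0.6 × 490 × 4.242 × 225 × 10⁻³ = 280.6 kN (transverse, base value).
(i) R_nwl + R_nwt = 505.1 kN; (ii) 0.85 R_nwl + 1.5 R_nwt = 611.7 kN.
R_n = max = 611.7 kN [governs: (ii)]; φR_n = 458.8 kN.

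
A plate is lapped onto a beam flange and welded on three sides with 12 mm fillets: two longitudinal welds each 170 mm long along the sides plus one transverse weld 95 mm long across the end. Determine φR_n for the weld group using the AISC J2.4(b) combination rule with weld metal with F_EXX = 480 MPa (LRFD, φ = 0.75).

t_e = 0.707 × 12 = 8.484 mm.
R_nwl = 0.6 × 480 × 8.484 × 340 × 10⁻³ = 830.8 kN (longitudinal, 2 welds).
R_nwt = 0.6 × 480 × 8.484 × 95 × 10⁻³ = 232.1 kN (transverse, base value).
(i) R_nwl + R_nwt = 1063 kN; (ii) 0.85 R_nwl + 1.5 R_nwt = 1054 kN.
R_n = max = 1063 kN [governs: (i)]; φR_n = 797.2 kN.

φR_n ≈ 797 kN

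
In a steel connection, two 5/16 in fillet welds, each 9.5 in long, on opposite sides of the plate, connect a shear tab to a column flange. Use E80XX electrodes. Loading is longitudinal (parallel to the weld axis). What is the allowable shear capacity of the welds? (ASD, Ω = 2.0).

E80XX → F_EXX = 80 ksi.
Effective throat t_e = 0.707 × 0.3125 = 0.2209 in.
Total length L = 19 in; A_we = 0.2209 × 19 = 4.198 in².
F_nw = 0.6 F_EXX = 0.6 × 80 = 48 ksi.
R_n = 48 × 4.198 = 201.5 kips; R_n/Ω = 201.5/2.0 = 100.7 kips.

R_n/Ω ≈ 101 kips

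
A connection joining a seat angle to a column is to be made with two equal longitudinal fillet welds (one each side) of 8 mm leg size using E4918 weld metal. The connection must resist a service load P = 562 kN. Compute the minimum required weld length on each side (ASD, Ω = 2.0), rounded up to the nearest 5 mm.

L = 340 mm on each side

E49XX → F_EXX = 490 MPa.
Throat t_e = 0.707 × 8 = 5.656 mm.
r_n/Ω = (0.6 × 490 × 5.656) / 2.0 = 831.4 N/mm = 0.8314 kN/mm.
L_req = P / (r_n/Ω) = 562 / 0.8314 = 675.9 mm total.
Per side: 675.9 / 2 = 338 mm.
Round up → use L = 340 mm on each side.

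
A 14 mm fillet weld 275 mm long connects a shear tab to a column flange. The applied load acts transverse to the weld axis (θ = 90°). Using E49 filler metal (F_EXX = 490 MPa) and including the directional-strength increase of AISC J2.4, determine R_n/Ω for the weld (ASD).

t_e = 0.707 × 14 = 9.898 mm; A_we = 9.898 × 275 = 2722 mm².
Directional factor: 1.0 + 0.5 sin^1.5(90°) = 1.5.
F_nw = 0.6 × 490 × 1.5 = 441 MPa.
R_n/Ω = (441 × 2722) / 2.0 × 10⁻³ = 600.2 kN.

R_n/Ω ≈ 600 kN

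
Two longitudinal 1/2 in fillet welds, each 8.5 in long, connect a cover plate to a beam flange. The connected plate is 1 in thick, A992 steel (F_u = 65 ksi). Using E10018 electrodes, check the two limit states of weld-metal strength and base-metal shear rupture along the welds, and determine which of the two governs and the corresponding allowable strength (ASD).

R_n/Ω ≈ 180 kip (weld metal governs)

E100XX → F_EXX = 100 ksi.
t_e = 0.707 × 0.5 = 0.3535 in; L = 17 in.
Weld metal: R_n/Ω = (1/2.0) × 0.6 × 100 × 0.3535 × 17 = 180.3 kip.
Base metal (shear rupture): R_n/Ω = (1/2.0) × 0.6 × 65 × 1 × 17 = 331.5 kip.
Governing: weld metal.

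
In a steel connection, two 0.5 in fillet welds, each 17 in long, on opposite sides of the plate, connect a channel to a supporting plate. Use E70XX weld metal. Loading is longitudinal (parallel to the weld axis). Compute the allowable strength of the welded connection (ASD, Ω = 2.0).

R_n/Ω ≈ 252 kip

E70XX → F_EXX = 70 ksi.
Effective throat t_e = 0.707 × 0.5 = 0.3535 in.
Total length L = 34 in; A_we = 0.3535 × 34 = 12.02 in².
F_nw = 0.6 F_EXX = 0.6 × 70 = 42 ksi.
R_n = 42 × 12.02 = 504.8 kip; R_n/Ω = 504.8/2.0 = 252.4 kip.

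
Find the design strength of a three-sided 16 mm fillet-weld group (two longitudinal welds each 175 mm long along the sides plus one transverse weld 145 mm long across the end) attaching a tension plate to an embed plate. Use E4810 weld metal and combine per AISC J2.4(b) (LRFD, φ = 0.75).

E48XX → F_EXX = 480 MPa.
t_e = 0.707 × 16 = 11.31 mm.
R_nwl = 0.6 × 480 × 11.31 × 350 × 10⁻³ = 1140 kN (longitudinal, 2 welds).
R_nwt = 0.6 × 480 × 11.31 × 145 × 10⁻³ = 472.4 kN (transverse, base value).
(i) R_nwl + R_nwt = 1613 kN; (ii) 0.85 R_nwl + 1.5 R_nwt = 1678 kN.
R_n = max = 1678 kN [governs: (ii)]; φR_n = 1258 kN.

φR_n ≈ 1260 kN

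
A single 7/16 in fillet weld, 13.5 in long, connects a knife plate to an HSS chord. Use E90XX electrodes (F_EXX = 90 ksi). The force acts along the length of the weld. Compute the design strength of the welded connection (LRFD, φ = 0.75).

Effective throat t_e = 0.707 × 0.4375 = 0.3093 in.
Total length L = 13.5 in; A_we = 0.3093 × 13.5 = 4.176 in².
F_nw = 0.6 F_EXX = 0.6 × 90 = 54 ksi.
φR_n = 0.75 × 54 × 4.176 = 169.1 kips.

φR_n ≈ 169 kips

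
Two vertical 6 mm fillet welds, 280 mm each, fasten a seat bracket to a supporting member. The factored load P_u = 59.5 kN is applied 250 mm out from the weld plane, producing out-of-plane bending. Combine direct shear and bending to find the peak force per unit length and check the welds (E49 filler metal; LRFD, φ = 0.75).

f_max ≈ 579 N/mm; adequate

E49XX → F_EXX = 490 MPa.
L_w = 2 × 280 = 560 mm; section modulus (unit throat) S = 2 × L²/6 = 26130 mm².
Direct shear f_v = P/L_w = 59.5×10³/560 = 106.2 N/mm.
Moment M = P × e = 59.5×10³ × 250 = 14875000 N·mm; bending f_b = M/S = 569.2 N/mm.
f_max = √(f_v² + f_b²) = √(106.2² + 569.2²) = 579 N/mm.
φr_n = 0.75 × 0.6 × 490 × (0.707 × 6) = 935.4 N/mm → adequate.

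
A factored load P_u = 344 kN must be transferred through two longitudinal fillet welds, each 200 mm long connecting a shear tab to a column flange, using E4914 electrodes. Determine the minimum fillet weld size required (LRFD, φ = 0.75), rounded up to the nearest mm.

w = 6 mm

E49XX → F_EXX = 490 MPa.
Total weld length L = 400 mm.
Required throat t_e = P_u / (φ × 0.6 F_EXX × L) = 344 / (0.75 × 0.6 × 490 × 400 × 10⁻³) = 3.9 mm.
Required leg w = t_e / 0.707 = 5.517 mm → use 6 mm.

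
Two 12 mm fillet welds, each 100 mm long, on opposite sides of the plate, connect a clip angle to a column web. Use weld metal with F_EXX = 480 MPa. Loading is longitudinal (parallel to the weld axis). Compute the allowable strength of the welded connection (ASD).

R_n/Ω ≈ 244 kN

Effective throat t_e = 0.707 × 12 = 8.484 mm.
Total length L = 200 mm; A_we = 8.484 × 200 = 1697 mm².
F_nw = 0.6 F_EXX = 0.6 × 480 = 288 MPa.
R_n = 288 × 1697 × 10⁻³ = 488.7 kN; R_n/Ω = 488.7/2.0 = 244.3 kN.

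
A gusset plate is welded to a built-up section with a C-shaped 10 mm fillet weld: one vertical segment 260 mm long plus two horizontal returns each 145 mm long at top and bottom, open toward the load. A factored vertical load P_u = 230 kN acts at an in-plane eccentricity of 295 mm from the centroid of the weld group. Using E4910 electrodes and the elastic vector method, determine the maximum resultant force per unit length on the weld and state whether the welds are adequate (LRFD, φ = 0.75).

E49XX → F_EXX = 490 MPa.
Total weld length L_w = 550 mm. Treat welds as unit-width lines.
Centroid: x̄ = 2×145×72.5 / 550 = 38.23 mm from the vertical weld.
Polar moment about centroid: J = I_x + I_y = [260³/12 + 2×145×130²] + [260×38.23² + 2(145³/12 + 145×34.27²)] = 7594000 mm³.
Direct shear f_v = P/L_w = 230×10³ / 550 = 418.2 N/mm (vertical).
Torsion M = P·e = 230×10³ × 295 = 67850000 N·mm.
Critical point at (x, y) = (106.8, 130) from centroid. f_tx = M·y/J = 1161 N/mm; f_ty = M·x/J = 953.9 N/mm.
Resultant f_max = √[f_tx² + (f_v + f_ty)²] = √[1161² + (418.2 + 953.9)²] = 1798 N/mm.
Capacity per unit length: φr_n = 0.75 × 0.6 × 490 × (0.707 × 10) = 1559 N/mm.
1798 > 1559 → NOT adequate.

f_max ≈ 1800 N/mm; NOT adequate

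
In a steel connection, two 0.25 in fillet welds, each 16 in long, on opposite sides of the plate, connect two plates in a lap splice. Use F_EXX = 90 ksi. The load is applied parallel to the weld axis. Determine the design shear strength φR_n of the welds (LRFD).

φR_n ≈ 229 kips

Effective throat t_e = 0.707 × 0.25 = 0.1767 in.
Total length L = 32 in; A_we = 0.1767 × 32 = 5.656 in².
F_nw = 0.6 F_EXX = 0.6 × 90 = 54 ksi.
φR_n = 0.75 × 54 × 5.656 = 229.1 kips.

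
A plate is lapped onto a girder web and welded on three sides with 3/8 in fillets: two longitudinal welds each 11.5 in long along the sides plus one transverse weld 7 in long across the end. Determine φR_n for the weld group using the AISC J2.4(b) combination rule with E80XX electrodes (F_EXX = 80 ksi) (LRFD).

φR_n ≈ 287 kips

t_e = 0.707 × 0.375 = 0.2651 in.
R_nwl = 0.6 × 80 × 0.2651 × 23 = 292.7 kips (longitudinal, 2 welds).
R_nwt = 0.6 × 80 × 0.2651 × 7 = 89.08 kips (transverse, base value).
(i) R_nwl + R_nwt = 381.8 kips; (ii) 0.85 R_nwl + 1.5 R_nwt = 382.4 kips.
R_n = max = 382.4 kips [governs: (ii)]; φR_n = 286.8 kips.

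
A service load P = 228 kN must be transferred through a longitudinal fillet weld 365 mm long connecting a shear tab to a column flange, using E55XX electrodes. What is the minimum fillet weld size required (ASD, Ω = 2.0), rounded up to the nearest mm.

E55XX → F_EXX = 550 MPa.
Total weld length L = 365 mm.
Required throat t_e = P × Ω / (0.6 F_EXX × L) = 228 × 2.0 / (0.6 × 550 × 365 × 10⁻³) = 3.786 mm.
Required leg w = t_e / 0.707 = 5.355 mm → use 6 mm.

w = 6 mm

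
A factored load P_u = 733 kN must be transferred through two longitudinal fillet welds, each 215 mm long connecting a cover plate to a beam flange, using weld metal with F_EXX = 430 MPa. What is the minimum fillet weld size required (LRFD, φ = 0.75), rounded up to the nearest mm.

w = 13 mm

Total weld length L = 430 mm.
Required throat t_e = P_u / (φ × 0.6 F_EXX × L) = 733 / (0.75 × 0.6 × 430 × 430 × 10⁻³) = 8.81 mm.
Required leg w = t_e / 0.707 = 12.46 mm → use 13 mm.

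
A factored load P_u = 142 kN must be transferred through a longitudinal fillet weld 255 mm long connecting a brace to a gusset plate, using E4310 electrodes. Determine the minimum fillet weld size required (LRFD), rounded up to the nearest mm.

E43XX → F_EXX = 430 MPa.
Total weld length L = 255 mm.
Required throat t_e = P_u / (φ × 0.6 F_EXX × L) = 142 / (0.75 × 0.6 × 430 × 255 × 10⁻³) = 2.878 mm.
Required leg w = t_e / 0.707 = 4.071 mm → use 5 mm.

w = 5 mm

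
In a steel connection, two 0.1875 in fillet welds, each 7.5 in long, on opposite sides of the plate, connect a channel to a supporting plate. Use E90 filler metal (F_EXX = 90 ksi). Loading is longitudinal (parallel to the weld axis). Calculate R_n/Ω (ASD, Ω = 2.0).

R_n/Ω ≈ 53.7 kip

Effective throat t_e = 0.707 × 0.1875 = 0.1326 in.
Total length L = 15 in; A_we = 0.1326 × 15 = 1.988 in².
F_nw = 0.6 F_EXX = 0.6 × 90 = 54 ksi.
R_n = 54 × 1.988 = 107.4 kip; R_n/Ω = 107.4/2.0 = 53.69 kip.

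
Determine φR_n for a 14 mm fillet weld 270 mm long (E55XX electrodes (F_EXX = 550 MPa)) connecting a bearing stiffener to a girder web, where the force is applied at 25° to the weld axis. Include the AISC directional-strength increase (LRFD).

φR_n ≈ 752 kN

t_e = 0.707 × 14 = 9.898 mm; A_we = 9.898 × 270 = 2672 mm².
Directional factor: 1.0 + 0.5 sin^1.5(25°) = 1.137.
F_nw = 0.6 × 550 × 1.137 = 375.3 MPa.
φR_n = 0.75 × 375.3 × 2672 × 10⁻³ = 752.3 kN.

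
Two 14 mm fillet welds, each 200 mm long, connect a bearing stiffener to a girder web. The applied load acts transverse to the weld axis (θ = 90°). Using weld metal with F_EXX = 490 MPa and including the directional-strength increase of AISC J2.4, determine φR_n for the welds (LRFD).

φR_n ≈ 1310 kN

t_e = 0.707 × 14 = 9.898 mm; A_we = 9.898 × 400 = 3959 mm².
Directional factor: 1.0 + 0.5 sin^1.5(90°) = 1.5.
F_nw = 0.6 × 490 × 1.5 = 441 MPa.
φR_n = 0.75 × 441 × 3959 × 10⁻³ = 1310 kN.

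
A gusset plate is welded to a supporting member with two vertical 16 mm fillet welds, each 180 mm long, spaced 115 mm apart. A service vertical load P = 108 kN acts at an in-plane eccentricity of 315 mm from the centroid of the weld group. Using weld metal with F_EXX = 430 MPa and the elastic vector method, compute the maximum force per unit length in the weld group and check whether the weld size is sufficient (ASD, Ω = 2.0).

Total weld length L_w = 360 mm. Treat welds as unit-width lines.
Polar moment about centroid: J = 2[d³/12 + d(b/2)²] = 2[180³/12 + 180×57.5²] = 2162000 mm³.
Direct shear f_v = P/L_w = 108×10³ / 360 = 300 N/mm (vertical).
Torsion M = P·e = 108×10³ × 315 = 34020000 N·mm.
Critical point at (x, y) = (57.5, 90) from centroid. f_tx = M·y/J = 1416 N/mm; f_ty = M·x/J = 904.7 N/mm.
Resultant f_max = √[f_tx² + (f_v + f_ty)²] = √[1416² + (300 + 904.7)²] = 1859 N/mm.
Capacity per unit length: r_n/Ω = (1/2.0) × 0.6 × 430 × (0.707 × 16) = 1459 N/mm.
1859 > 1459 → NOT adequate.

f_max ≈ 1860 N/mm; NOT adequate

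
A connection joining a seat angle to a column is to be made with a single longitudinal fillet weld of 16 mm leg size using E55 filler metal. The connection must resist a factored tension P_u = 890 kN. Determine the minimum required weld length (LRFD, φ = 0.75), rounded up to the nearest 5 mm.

E55XX → F_EXX = 550 MPa.
Throat t_e = 0.707 × 16 = 11.31 mm.
φr_n = 0.75 × 0.6 × 550 × 11.31 × 10⁻³ = 2.8 kN/mm.
L_req = P_u / φr_n = 890 / 2.8 = 317.9 mm total.
Round up → use L = 320 mm.

L = 320 mm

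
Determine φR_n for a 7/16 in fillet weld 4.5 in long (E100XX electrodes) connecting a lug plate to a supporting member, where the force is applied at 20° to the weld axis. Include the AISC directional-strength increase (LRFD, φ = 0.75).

φR_n ≈ 68.9 kips

E100XX → F_EXX = 100 ksi.
t_e = 0.707 × 0.4375 = 0.3093 in; A_we = 0.3093 × 4.5 = 1.392 in².
Directional factor: 1.0 + 0.5 sin^1.5(20°) = 1.1.
F_nw = 0.6 × 100 × 1.1 = 66 ksi.
φR_n = 0.75 × 66 × 1.392 = 68.9 kips.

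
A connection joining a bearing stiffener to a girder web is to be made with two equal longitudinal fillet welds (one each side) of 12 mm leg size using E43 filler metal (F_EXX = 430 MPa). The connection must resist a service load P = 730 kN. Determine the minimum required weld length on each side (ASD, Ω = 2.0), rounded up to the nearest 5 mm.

Throat t_e = 0.707 × 12 = 8.484 mm.
r_n/Ω = (0.6 × 430 × 8.484) / 2.0 = 1094 N/mm = 1.094 kN/mm.
L_req = P / (r_n/Ω) = 730 / 1.094 = 667 mm total.
Per side: 667 / 2 = 333.5 mm.
Round up → use L = 335 mm on each side.

L = 335 mm on each side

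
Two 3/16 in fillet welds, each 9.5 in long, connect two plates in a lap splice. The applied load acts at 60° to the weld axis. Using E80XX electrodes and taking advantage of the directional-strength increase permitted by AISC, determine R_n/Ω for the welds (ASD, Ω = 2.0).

R_n/Ω ≈ 84.8 kips

E80XX → F_EXX = 80 ksi.
t_e = 0.707 × 0.1875 = 0.1326 in; A_we = 0.1326 × 19 = 2.519 in².
Directional factor: 1.0 + 0.5 sin^1.5(60°) = 1.403.
F_nw = 0.6 × 80 × 1.403 = 67.34 ksi.
R_n/Ω = (67.34 × 2.519) / 2.0 = 84.81 kips.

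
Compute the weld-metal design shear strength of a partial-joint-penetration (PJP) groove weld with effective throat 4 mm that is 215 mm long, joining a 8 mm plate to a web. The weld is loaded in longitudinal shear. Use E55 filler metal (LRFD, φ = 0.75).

φR_n ≈ 213 kN

E55XX → F_EXX = 550 MPa.
Effective throat (given) t_e = 4 mm.
A_we = 4 × 215 = 860 mm².
F_nw = 0.6 F_EXX = 330 MPa.
φR_n = 0.75 × 330 × 860 × 10⁻³ = 212.9 kN.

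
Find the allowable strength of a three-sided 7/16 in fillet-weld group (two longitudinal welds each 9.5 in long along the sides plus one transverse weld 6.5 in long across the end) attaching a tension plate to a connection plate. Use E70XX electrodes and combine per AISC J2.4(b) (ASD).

R_n/Ω ≈ 168 kip

E70XX → F_EXX = 70 ksi.
t_e = 0.707 × 0.4375 = 0.3093 in.
R_nwl = 0.6 × 70 × 0.3093 × 19 = 246.8 kip (longitudinal, 2 welds).
R_nwt = 0.6 × 70 × 0.3093 × 6.5 = 84.44 kip (transverse, base value).
(i) R_nwl + R_nwt = 331.3 kip; (ii) 0.85 R_nwl + 1.5 R_nwt = 336.5 kip.
R_n = max = 336.5 kip [governs: (ii)]; R_n/Ω = 168.2 kip.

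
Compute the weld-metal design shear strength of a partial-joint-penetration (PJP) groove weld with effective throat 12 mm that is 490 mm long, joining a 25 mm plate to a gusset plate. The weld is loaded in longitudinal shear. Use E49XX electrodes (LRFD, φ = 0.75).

E49XX → F_EXX = 490 MPa.
Effective throat (given) t_e = 12 mm.
A_we = 12 × 490 = 5880 mm².
F_nw = 0.6 F_EXX = 294 MPa.
φR_n = 0.75 × 294 × 5880 × 10⁻³ = 1297 kN.

φR_n ≈ 1300 kN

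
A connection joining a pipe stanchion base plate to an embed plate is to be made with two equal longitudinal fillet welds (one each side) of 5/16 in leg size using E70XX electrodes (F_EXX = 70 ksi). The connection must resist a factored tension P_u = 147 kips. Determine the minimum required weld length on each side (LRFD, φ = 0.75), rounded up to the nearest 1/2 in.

Throat t_e = 0.707 × 0.3125 = 0.2209 in.
φr_n = 0.75 × 0.6 × 70 × 0.2209 = 6.96 kips/in.
L_req = P_u / φr_n = 147 / 6.96 = 21.12 in total.
Per side: 21.12 / 2 = 10.56 in.
Round up → use L = 11 in on each side.

L = 11 in on each side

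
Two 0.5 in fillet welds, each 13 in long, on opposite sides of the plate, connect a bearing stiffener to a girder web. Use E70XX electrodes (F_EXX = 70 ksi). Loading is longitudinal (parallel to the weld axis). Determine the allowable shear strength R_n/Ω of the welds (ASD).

Effective throat t_e = 0.707 × 0.5 = 0.3535 in.
Total length L = 26 in; A_we = 0.3535 × 26 = 9.191 in².
F_nw = 0.6 F_EXX = 0.6 × 70 = 42 ksi.
R_n = 42 × 9.191 = 386 kip; R_n/Ω = 386/2.0 = 193 kip.

R_n/Ω ≈ 193 kip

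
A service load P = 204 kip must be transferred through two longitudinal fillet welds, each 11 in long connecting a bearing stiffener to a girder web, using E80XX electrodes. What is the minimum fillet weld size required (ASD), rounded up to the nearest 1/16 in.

w = 9/16 in

E80XX → F_EXX = 80 ksi.
Total weld length L = 22 in.
Required throat t_e = P × Ω / (0.6 F_EXX × L) = 204 × 2.0 / (0.6 × 80 × 22) = 0.3864 in.
Required leg w = t_e / 0.707 = 0.5465 in → use 9/16 in.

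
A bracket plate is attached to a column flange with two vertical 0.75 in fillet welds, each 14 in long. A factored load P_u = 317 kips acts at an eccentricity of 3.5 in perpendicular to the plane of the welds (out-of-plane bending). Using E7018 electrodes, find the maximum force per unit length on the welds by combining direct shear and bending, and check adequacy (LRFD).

f_max ≈ 20.4 kip/in; NOT adequate

E70XX → F_EXX = 70 ksi.
L_w = 2 × 14 = 28 in; section modulus (unit throat) S = 2 × L²/6 = 65.33 in².
Direct shear f_v = P/L_w = 317/28 = 11.32 kip/in.
Moment M = P × e = 317 × 3.5 = 1109.5 kip·in; bending f_b = M/S = 16.98 kip/in.
f_max = √(f_v² + f_b²) = √(11.32² + 16.98²) = 20.41 kip/in.
φr_n = 0.75 × 0.6 × 70 × (0.707 × 0.75) = 16.7 kip/in → NOT adequate.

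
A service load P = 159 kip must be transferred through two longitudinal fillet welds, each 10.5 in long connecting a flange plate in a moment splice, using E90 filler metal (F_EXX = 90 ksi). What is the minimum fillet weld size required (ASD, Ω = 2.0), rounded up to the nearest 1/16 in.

Total weld length L = 21 in.
Required throat t_e = P × Ω / (0.6 F_EXX × L) = 159 × 2.0 / (0.6 × 90 × 21) = 0.2804 in.
Required leg w = t_e / 0.707 = 0.3966 in → use 7/16 in.

w = 7/16 in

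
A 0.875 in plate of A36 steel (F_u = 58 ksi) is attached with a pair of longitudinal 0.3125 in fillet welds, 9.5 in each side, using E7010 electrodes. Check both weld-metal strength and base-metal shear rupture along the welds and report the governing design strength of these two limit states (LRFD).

E70XX → F_EXX = 70 ksi.
t_e = 0.707 × 0.3125 = 0.2209 in; L = 19 in.
Weld metal: φR_n = 0.75 × 0.6 × 70 × 0.2209 × 19 = 132.2 kip.
Base metal (shear rupture): φR_n = 0.75 × 0.6 × 58 × 0.875 × 19 = 433.9 kip.
Governing: weld metal.

φR_n ≈ 132 kip (weld metal governs)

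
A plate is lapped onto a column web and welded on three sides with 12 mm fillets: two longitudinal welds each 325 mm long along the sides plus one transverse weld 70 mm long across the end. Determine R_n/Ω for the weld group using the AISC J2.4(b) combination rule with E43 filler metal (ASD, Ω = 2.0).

R_n/Ω ≈ 788 kN

E43XX → F_EXX = 430 MPa.
t_e = 0.707 × 12 = 8.484 mm.
R_nwl = 0.6 × 430 × 8.484 × 650 × 10⁻³ = 1423 kN (longitudinal, 2 welds).
R_nwt = 0.6 × 430 × 8.484 × 70 × 10⁻³ = 153.2 kN (transverse, base value).
(i) R_nwl + R_nwt = 1576 kN; (ii) 0.85 R_nwl + 1.5 R_nwt = 1439 kN.
R_n = max = 1576 kN [governs: (i)]; R_n/Ω = 788 kN.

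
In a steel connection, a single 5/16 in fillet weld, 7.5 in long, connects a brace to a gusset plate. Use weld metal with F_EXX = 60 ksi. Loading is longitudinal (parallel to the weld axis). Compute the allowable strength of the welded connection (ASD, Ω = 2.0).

R_n/Ω ≈ 29.8 kip

Effective throat t_e = 0.707 × 0.3125 = 0.2209 in.
Total length L = 7.5 in; A_we = 0.2209 × 7.5 = 1.657 in².
F_nw = 0.6 F_EXX = 0.6 × 60 = 36 ksi.
R_n = 36 × 1.657 = 59.65 kip; R_n/Ω = 59.65/2.0 = 29.83 kip.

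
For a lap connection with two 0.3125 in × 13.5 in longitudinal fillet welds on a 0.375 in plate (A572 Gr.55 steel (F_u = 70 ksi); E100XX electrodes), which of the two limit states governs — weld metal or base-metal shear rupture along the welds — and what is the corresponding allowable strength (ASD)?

R_n/Ω ≈ 179 kip (weld metal governs)

E100XX → F_EXX = 100 ksi.
t_e = 0.707 × 0.3125 = 0.2209 in; L = 27 in.
Weld metal: R_n/Ω = (1/2.0) × 0.6 × 100 × 0.2209 × 27 = 179 kip.
Base metal (shear rupture): R_n/Ω = (1/2.0) × 0.6 × 70 × 0.375 × 27 = 212.6 kip.
Governing: weld metal.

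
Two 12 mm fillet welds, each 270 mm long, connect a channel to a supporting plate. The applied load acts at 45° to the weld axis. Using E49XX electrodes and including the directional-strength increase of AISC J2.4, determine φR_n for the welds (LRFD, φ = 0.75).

E49XX → F_EXX = 490 MPa.
t_e = 0.707 × 12 = 8.484 mm; A_we = 8.484 × 540 = 4581 mm².
Directional factor: 1.0 + 0.5 sin^1.5(45°) = 1.297.
F_nw = 0.6 × 490 × 1.297 = 381.4 MPa.
φR_n = 0.75 × 381.4 × 4581 × 10⁻³ = 1311 kN.

φR_n ≈ 1310 kN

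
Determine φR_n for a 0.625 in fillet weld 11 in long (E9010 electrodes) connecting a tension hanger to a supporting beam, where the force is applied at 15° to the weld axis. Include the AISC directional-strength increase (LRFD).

E90XX → F_EXX = 90 ksi.
t_e = 0.707 × 0.625 = 0.4419 in; A_we = 0.4419 × 11 = 4.861 in².
Directional factor: 1.0 + 0.5 sin^1.5(15°) = 1.066.
F_nw = 0.6 × 90 × 1.066 = 57.56 ksi.
φR_n = 0.75 × 57.56 × 4.861 = 209.8 kips.

φR_n ≈ 210 kips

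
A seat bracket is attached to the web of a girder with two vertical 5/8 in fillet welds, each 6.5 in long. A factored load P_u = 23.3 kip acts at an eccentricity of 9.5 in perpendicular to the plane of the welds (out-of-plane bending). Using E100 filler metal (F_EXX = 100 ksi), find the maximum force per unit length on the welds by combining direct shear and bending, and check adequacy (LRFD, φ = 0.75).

L_w = 2 × 6.5 = 13 in; section modulus (unit throat) S = 2 × L²/6 = 14.08 in².
Direct shear f_v = P/L_w = 23.3/13 = 1.792 kip/in.
Moment M = P × e = 23.3 × 9.5 = 221.35 kip·in; bending f_b = M/S = 15.72 kip/in.
f_max = √(f_v² + f_b²) = √(1.792² + 15.72²) = 15.82 kip/in.
φr_n = 0.75 × 0.6 × 100 × (0.707 × 0.625) = 19.88 kip/in → adequate.

f_max ≈ 15.8 kip/in; adequate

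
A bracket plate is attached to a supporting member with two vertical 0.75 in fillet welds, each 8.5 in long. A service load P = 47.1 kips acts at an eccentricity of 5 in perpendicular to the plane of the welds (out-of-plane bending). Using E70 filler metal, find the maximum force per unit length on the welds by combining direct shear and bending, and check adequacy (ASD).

E70XX → F_EXX = 70 ksi.
L_w = 2 × 8.5 = 17 in; section modulus (unit throat) S = 2 × L²/6 = 24.08 in².
Direct shear f_v = P/L_w = 47.1/17 = 2.771 kip/in.
Moment M = P × e = 47.1 × 5 = 235.5 kip·in; bending f_b = M/S = 9.779 kip/in.
f_max = √(f_v² + f_b²) = √(2.771² + 9.779²) = 10.16 kip/in.
r_n/Ω = (1/2.0) × 0.6 × 70 × (0.707 × 0.75) = 11.14 kip/in → adequate.

f_max ≈ 10.2 kip/in; adequate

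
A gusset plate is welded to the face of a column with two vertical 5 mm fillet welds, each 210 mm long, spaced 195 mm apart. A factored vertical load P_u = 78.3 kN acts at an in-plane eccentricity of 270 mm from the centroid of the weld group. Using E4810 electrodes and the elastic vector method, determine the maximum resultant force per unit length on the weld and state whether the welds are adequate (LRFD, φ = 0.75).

E48XX → F_EXX = 480 MPa.
Total weld length L_w = 420 mm. Treat welds as unit-width lines.
Polar moment about centroid: J = 2[d³/12 + d(b/2)²] = 2[210³/12 + 210×97.5²] = 5536000 mm³.
Direct shear f_v = P/L_w = 78.3×10³ / 420 = 186.4 N/mm (vertical).
Torsion M = P·e = 78.3×10³ × 270 = 21141000 N·mm.
Critical point at (x, y) = (97.5, 105) from centroid. f_tx = M·y/J = 401 N/mm; f_ty = M·x/J = 372.3 N/mm.
Resultant f_max = √[f_tx² + (f_v + f_ty)²] = √[401² + (186.4 + 372.3)²] = 687.7 N/mm.
Capacity per unit length: φr_n = 0.75 × 0.6 × 480 × (0.707 × 5) = 763.6 N/mm.
687.7 ≤ 763.6 → adequate.

f_max ≈ 688 N/mm; adequate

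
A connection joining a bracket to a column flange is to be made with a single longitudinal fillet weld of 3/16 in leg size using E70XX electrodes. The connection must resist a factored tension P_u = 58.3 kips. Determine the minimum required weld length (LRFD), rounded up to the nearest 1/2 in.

L = 14 in

E70XX → F_EXX = 70 ksi.
Throat t_e = 0.707 × 0.1875 = 0.1326 in.
φr_n = 0.75 × 0.6 × 70 × 0.1326 = 4.176 kips/in.
L_req = P_u / φr_n = 58.3 / 4.176 = 13.96 in total.
Round up → use L = 14 in.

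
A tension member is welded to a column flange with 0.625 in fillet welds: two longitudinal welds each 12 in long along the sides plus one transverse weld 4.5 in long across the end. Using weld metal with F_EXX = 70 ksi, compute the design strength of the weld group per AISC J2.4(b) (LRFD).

t_e = 0.707 × 0.625 = 0.4419 in.
R_nwl = 0.6 × 70 × 0.4419 × 24 = 445.4 kips (longitudinal, 2 welds).
R_nwt = 0.6 × 70 × 0.4419 × 4.5 = 83.51 kips (transverse, base value).
(i) R_nwl + R_nwt = 528.9 kips; (ii) 0.85 R_nwl + 1.5 R_nwt = 503.9 kips.
R_n = max = 528.9 kips [governs: (i)]; φR_n = 396.7 kips.

φR_n ≈ 397 kips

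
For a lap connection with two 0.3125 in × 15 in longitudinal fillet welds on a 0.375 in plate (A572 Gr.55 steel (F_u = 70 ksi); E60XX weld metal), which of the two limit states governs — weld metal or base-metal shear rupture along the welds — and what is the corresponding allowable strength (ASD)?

R_n/Ω ≈ 119 kip (weld metal governs)

E60XX → F_EXX = 60 ksi.
t_e = 0.707 × 0.3125 = 0.2209 in; L = 30 in.
Weld metal: R_n/Ω = (1/2.0) × 0.6 × 60 × 0.2209 × 30 = 119.3 kip.
Base metal (shear rupture): R_n/Ω = (1/2.0) × 0.6 × 70 × 0.375 × 30 = 236.2 kip.
Governing: weld metal.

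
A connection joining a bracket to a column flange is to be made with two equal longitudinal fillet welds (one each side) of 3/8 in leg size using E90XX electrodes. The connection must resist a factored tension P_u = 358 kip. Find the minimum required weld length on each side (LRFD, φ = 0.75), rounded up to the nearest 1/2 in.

E90XX → F_EXX = 90 ksi.
Throat t_e = 0.707 × 0.375 = 0.2651 in.
φr_n = 0.75 × 0.6 × 90 × 0.2651 = 10.74 kip/in.
L_req = P_u / φr_n = 358 / 10.74 = 33.34 in total.
Per side: 33.34 / 2 = 16.67 in.
Round up → use L = 17 in on each side.

L = 17 in on each side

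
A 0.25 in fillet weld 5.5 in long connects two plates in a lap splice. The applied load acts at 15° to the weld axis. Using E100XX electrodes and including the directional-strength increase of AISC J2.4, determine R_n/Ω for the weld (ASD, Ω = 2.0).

R_n/Ω ≈ 31.1 kip

E100XX → F_EXX = 100 ksi.
t_e = 0.707 × 0.25 = 0.1767 in; A_we = 0.1767 × 5.5 = 0.9721 in².
Directional factor: 1.0 + 0.5 sin^1.5(15°) = 1.066.
F_nw = 0.6 × 100 × 1.066 = 63.95 ksi.
R_n/Ω = (63.95 × 0.9721) / 2.0 = 31.08 kip.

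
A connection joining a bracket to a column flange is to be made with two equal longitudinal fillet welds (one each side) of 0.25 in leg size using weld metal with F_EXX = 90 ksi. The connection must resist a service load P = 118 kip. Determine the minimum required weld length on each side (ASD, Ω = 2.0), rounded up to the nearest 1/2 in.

Throat t_e = 0.707 × 0.25 = 0.1767 in.
r_n/Ω = (0.6 × 90 × 0.1767) / 2.0 = 4.772 kip/in.
L_req = P / (r_n/Ω) = 118 / 4.772 = 24.73 in total.
Per side: 24.73 / 2 = 12.36 in.
Round up → use L = 12.5 in on each side.

L = 12.5 in on each side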